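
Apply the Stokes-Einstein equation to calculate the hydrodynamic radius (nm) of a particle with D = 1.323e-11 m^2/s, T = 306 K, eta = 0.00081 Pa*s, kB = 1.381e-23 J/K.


Stokes-Einstein: R = kB*T / (6*pi*eta*D)
R = 1.381e-23 * 306 / (6 * pi * 0.00081 * 1.323e-11)
R = 2.09204e-08 m = 20.92 nm

20.92


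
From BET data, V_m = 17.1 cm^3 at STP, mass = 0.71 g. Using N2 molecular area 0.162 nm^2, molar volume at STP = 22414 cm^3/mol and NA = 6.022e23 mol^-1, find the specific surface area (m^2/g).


Number of moles in monolayer = V_m / 22414 = 17.1 / 22414 = 0.00076292
Number of molecules = moles * NA = 0.00076292 * 6.022e23
SA = molecules * sigma / mass
SA = (17.1 / 22414) * 6.022e23 * 0.162e-18 / 0.71
SA = 104.8 m^2/g

104.8


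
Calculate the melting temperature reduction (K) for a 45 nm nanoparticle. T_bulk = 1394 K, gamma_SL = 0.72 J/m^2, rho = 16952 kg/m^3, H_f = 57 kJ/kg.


Radius R = 45/2 = 22.5 nm = 2.25e-08 m
Convert H_f = 57 kJ/kg = 57000 J/kg
dT = 2 * gamma_SL * T_bulk / (rho * H_f * R)
dT = 2 * 0.72 * 1394 / (16952 * 57000 * 2.25e-08)
dT = 92.3 K

92.3


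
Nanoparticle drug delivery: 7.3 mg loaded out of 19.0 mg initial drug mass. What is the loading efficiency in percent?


Drug loading efficiency = (drug loaded / drug initial) * 100
DLE = 7.3 / 19.0 * 100
DLE = 0.3842 * 100
DLE = 38.42%

38.42


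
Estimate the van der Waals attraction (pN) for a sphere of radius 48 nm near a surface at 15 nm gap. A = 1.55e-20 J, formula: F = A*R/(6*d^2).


Convert to SI: R = 48 nm = 4.8e-08 m, d = 15 nm = 1.5e-08 m
F = A * R / (6 * d^2)
F = 1.55e-20 * 4.8e-08 / (6 * (1.5e-08)^2)
F = 5.51111e-13 N = 0.551 pN

0.551


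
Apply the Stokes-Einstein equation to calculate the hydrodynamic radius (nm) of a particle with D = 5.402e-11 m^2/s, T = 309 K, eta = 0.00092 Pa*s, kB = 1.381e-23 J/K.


Stokes-Einstein: R = kB*T / (6*pi*eta*D)
R = 1.381e-23 * 309 / (6 * pi * 0.00092 * 5.402e-11)
R = 4.55521e-09 m = 4.56 nm

4.56


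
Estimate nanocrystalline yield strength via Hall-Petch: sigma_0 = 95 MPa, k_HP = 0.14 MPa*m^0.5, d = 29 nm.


d = 29 nm = 2.9e-08 m
sqrt(d) = 0.0001702939
Hall-Petch contribution = k / sqrt(d) = 0.14 / 0.0001702939 = 822.1 MPa
sigma = sigma_0 + k/sqrt(d) = 95 + 822.1 = 917.1 MPa

917.1


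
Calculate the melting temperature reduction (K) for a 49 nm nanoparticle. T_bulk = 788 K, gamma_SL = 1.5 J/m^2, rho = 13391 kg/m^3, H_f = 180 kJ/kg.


Radius R = 49/2 = 24.5 nm = 2.45e-08 m
Convert H_f = 180 kJ/kg = 180000 J/kg
dT = 2 * gamma_SL * T_bulk / (rho * H_f * R)
dT = 2 * 1.5 * 788 / (13391 * 180000 * 2.45e-08)
dT = 40.0 K

40.0


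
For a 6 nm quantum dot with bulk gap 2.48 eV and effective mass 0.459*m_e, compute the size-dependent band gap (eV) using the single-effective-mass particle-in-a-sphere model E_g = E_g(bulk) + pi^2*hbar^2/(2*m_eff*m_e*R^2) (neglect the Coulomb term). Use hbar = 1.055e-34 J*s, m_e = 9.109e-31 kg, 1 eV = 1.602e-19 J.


Radius R = 6/2 nm = 3e-09 m
Confinement energy dE = pi^2 * hbar^2 / (2 * m_eff * m_e * R^2)
dE = pi^2 * (1.055e-34)^2 / (2 * 0.459 * 9.109e-31 * (3e-09)^2) J, divided by 1.602e-19 J/eV
dE = 0.0911 eV
Total band gap = E_g(bulk) + dE = 2.48 + 0.0911 = 2.5711 eV

2.5711


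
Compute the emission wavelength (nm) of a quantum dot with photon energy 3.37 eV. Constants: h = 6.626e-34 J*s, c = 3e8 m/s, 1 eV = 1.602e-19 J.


Convert energy: E = 3.37 eV = 3.37 * 1.602e-19 = 5.39874e-19 J
lambda = h*c / E = 6.626e-34 * 3e8 / 5.39874e-19
lambda = 3.68197e-07 m = 368.2 nm

368.2


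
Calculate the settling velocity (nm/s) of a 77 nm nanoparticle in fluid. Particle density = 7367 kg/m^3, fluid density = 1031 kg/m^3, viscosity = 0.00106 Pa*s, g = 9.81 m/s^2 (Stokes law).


Radius R = 77/2 nm = 3.85e-08 m
Density difference = 7367 - 1031 = 6336 kg/m^3
v = 2 * R^2 * (rho_p - rho_f) * g / (9 * eta)
v = 2 * (3.85e-08)^2 * 6336 * 9.81 / (9 * 0.00106)
v = 1.93147e-08 m/s = 19.3147 nm/s

19.3147


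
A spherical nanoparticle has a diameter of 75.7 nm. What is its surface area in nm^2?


Radius r = 75.7/2 = 37.85 nm
Surface area SA = 4 * pi * r^2
SA = 4 * pi * (37.85)^2
SA = 18002.87 nm^2

18002.87


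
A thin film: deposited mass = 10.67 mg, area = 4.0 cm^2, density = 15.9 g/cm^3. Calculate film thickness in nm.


Convert: m = 10.67 mg = 1.0670e-05 kg, A = 4.0 cm^2 = 4.0000e-04 m^2, rho = 15.9 g/cm^3 = 15900 kg/m^3
t = m / (A * rho)
t = 1.0670e-05 / (4.0000e-04 * 15900)
t = 1.6777e-06 m = 1677.7 nm

1677.7


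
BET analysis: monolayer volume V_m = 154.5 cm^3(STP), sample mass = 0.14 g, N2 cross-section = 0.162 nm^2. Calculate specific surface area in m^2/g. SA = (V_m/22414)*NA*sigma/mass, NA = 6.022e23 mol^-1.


Number of moles in monolayer = V_m / 22414 = 154.5 / 22414 = 0.00689301
Number of molecules = moles * NA = 0.00689301 * 6.022e23
SA = molecules * sigma / mass
SA = (154.5 / 22414) * 6.022e23 * 0.162e-18 / 0.14
SA = 4803.3 m^2/g

4803.3


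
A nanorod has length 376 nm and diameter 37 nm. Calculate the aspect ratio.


Aspect ratio AR = length / diameter
AR = 376 / 37
AR = 10.16

10.16


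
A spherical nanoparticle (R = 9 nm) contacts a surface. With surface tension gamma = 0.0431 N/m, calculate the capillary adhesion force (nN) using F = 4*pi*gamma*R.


Convert radius: R = 9 nm = 9e-09 m
F = 4 * pi * gamma * R
F = 4 * pi * 0.0431 * 9e-09
F = 4.8745e-09 N = 4.8745 nN

4.8745


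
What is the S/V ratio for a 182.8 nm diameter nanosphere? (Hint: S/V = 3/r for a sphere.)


Radius r = 182.8/2 = 91.4 nm
S/V = 3 / r = 3 / 91.4
S/V = 0.0328 nm^-1

0.0328


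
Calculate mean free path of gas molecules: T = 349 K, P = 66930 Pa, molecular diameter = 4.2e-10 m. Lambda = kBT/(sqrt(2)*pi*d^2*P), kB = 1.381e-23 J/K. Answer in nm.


Mean free path: lambda = kB*T / (sqrt(2) * pi * d^2 * P)
lambda = 1.381e-23 * 349 / (sqrt(2) * pi * (4.2e-10)^2 * 66930)
lambda = 9.18829e-08 m
lambda = 91.88 nm

91.88


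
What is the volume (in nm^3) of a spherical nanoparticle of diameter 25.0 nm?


Radius r = 25.0/2 = 12.5 nm
Volume V = (4/3) * pi * r^3
V = (4/3) * pi * (12.5)^3
V = 8181.23 nm^3

8181.23


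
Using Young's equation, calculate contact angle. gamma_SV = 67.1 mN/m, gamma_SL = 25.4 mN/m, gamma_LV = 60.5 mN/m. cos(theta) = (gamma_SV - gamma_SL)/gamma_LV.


cos(theta) = (gamma_SV - gamma_SL) / gamma_LV
cos(theta) = (67.1 - 25.4) / 60.5
cos(theta) = 0.689256
theta = arccos(0.689256) = 46.43 degrees

46.43


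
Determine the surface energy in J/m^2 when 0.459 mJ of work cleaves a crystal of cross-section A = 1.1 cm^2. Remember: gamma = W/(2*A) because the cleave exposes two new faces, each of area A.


Convert: A = 1.1 cm^2 = 0.00011 m^2, W = 0.459 mJ = 0.000459 J
Cleaving exposes two faces of area A, so total new surface = 2*A and gamma = W / (2*A)
gamma = 0.000459 / (2 * 0.00011)
gamma = 2.086 J/m^2

2.086


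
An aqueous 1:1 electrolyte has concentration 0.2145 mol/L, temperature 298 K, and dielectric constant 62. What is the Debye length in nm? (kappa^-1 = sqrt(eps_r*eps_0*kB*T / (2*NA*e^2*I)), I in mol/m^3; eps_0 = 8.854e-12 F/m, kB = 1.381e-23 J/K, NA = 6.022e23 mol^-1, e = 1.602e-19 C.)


Ionic strength I = 0.2145 * 1^2 * 1000 = 214.5 mol/m^3
kappa^-1 = sqrt(62 * 8.854e-12 * 1.381e-23 * 298 / (2 * 6.022e23 * (1.602e-19)^2 * 214.5))
kappa^-1 = 0.584 nm

0.584


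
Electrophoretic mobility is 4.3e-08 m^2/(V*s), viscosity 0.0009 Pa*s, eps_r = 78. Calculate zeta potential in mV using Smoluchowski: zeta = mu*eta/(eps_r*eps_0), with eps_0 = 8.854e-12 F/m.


Smoluchowski equation: zeta = mu * eta / (eps_r * eps_0)
zeta = 4.3e-08 * 0.0009 / (78 * 8.854e-12)
zeta = 0.056037 V = 56.04 mV

56.04


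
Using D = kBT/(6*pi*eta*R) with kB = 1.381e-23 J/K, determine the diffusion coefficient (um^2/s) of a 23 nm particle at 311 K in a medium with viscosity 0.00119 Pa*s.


Radius R = 23/2 = 11.5 nm = 1.15e-08 m
D = kB*T / (6*pi*eta*R)
D = 1.381e-23 * 311 / (6 * pi * 0.00119 * 1.15e-08)
D = 1.66498e-11 m^2/s = 16.65 um^2/s

16.65


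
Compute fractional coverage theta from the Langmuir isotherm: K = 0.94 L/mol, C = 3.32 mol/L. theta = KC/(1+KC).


Langmuir isotherm: theta = K*C / (1 + K*C)
K*C = 0.94 * 3.32 = 3.1208
theta = 3.1208 / (1 + 3.1208) = 3.1208 / 4.1208
theta = 0.7573

0.7573


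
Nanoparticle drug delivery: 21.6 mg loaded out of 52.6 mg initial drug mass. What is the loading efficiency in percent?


Drug loading efficiency = (drug loaded / drug initial) * 100
DLE = 21.6 / 52.6 * 100
DLE = 0.4106 * 100
DLE = 41.06%

41.06


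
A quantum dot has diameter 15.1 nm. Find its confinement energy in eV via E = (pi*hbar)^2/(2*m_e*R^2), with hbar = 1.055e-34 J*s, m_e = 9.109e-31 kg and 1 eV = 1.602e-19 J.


Radius R = 15.1/2 = 7.55 nm = 7.55e-09 m
E = (pi * 1.055e-34)^2 / (2 * 9.109e-31 * (7.55e-09)^2)
E(J) = 1.05782e-21
E = E(J) / 1.602e-19 = 0.0066 eV

0.0066


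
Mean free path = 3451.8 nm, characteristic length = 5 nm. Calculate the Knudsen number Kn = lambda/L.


Knudsen number Kn = lambda / L
Kn = 3451.8 / 5
Kn = 690.36

690.36


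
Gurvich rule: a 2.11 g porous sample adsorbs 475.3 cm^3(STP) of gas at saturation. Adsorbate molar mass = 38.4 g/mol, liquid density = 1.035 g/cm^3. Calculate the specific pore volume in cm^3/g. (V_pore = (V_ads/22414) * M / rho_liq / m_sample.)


Moles adsorbed n = V_ads / 22414 = 475.3 / 22414 = 2.120550e-02 mol
Liquid volume V_liq = n * M / rho_liq = 2.120550e-02 * 38.4 / 1.035 = 0.78675 cm^3
Specific pore volume V_pore = V_liq / m_sample = 0.78675 / 2.11
V_pore = 0.3729 cm^3/g

0.3729


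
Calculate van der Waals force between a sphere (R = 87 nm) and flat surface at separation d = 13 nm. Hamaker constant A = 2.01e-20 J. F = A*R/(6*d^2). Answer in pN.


Convert to SI: R = 87 nm = 8.7e-08 m, d = 13 nm = 1.3e-08 m
F = A * R / (6 * d^2)
F = 2.01e-20 * 8.7e-08 / (6 * (1.3e-08)^2)
F = 1.72456e-12 N = 1.725 pN

1.725


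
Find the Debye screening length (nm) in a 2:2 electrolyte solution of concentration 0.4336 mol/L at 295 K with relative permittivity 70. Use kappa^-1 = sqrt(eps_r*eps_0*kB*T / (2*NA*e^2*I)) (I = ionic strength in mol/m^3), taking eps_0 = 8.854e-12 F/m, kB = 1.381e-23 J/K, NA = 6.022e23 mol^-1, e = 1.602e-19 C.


Ionic strength I = 0.4336 * 2^2 * 1000 = 1734.4 mol/m^3
kappa^-1 = sqrt(70 * 8.854e-12 * 1.381e-23 * 295 / (2 * 6.022e23 * (1.602e-19)^2 * 1734.4))
kappa^-1 = 0.217 nm

0.217


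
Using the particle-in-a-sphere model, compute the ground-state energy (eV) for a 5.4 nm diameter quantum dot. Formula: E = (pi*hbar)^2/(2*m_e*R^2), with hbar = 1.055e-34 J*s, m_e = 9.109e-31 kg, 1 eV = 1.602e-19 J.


Radius R = 5.4/2 = 2.7 nm = 2.7e-09 m
E = (pi * 1.055e-34)^2 / (2 * 9.109e-31 * (2.7e-09)^2)
E(J) = 8.27135e-21
E = E(J) / 1.602e-19 = 0.0516 eV

0.0516


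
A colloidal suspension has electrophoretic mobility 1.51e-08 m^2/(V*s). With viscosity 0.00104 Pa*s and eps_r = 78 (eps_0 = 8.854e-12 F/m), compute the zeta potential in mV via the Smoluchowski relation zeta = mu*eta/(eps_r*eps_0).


Smoluchowski equation: zeta = mu * eta / (eps_r * eps_0)
zeta = 1.51e-08 * 0.00104 / (78 * 8.854e-12)
zeta = 0.022739 V = 22.74 mV

22.74


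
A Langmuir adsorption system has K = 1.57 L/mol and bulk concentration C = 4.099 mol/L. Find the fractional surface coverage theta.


Langmuir isotherm: theta = K*C / (1 + K*C)
K*C = 1.57 * 4.099 = 6.43543
theta = 6.43543 / (1 + 6.43543) = 6.43543 / 7.43543
theta = 0.8655

0.8655


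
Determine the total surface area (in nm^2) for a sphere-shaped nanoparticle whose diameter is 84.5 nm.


Radius r = 84.5/2 = 42.25 nm
Surface area SA = 4 * pi * r^2
SA = 4 * pi * (42.25)^2
SA = 22431.76 nm^2

22431.76


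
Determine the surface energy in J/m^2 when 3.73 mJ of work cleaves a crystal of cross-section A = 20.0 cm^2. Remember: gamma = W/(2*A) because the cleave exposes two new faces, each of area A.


Convert: A = 20.0 cm^2 = 0.002 m^2, W = 3.73 mJ = 0.00373 J
Cleaving exposes two faces of area A, so total new surface = 2*A and gamma = W / (2*A)
gamma = 0.00373 / (2 * 0.002)
gamma = 0.932 J/m^2

0.932


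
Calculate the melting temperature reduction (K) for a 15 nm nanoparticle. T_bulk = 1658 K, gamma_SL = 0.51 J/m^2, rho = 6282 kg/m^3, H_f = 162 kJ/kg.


Radius R = 15/2 = 7.5 nm = 7.5e-09 m
Convert H_f = 162 kJ/kg = 162000 J/kg
dT = 2 * gamma_SL * T_bulk / (rho * H_f * R)
dT = 2 * 0.51 * 1658 / (6282 * 162000 * 7.5e-09)
dT = 221.6 K

221.6


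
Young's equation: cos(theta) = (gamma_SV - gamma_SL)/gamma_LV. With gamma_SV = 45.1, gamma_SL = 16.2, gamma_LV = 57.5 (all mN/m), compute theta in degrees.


cos(theta) = (gamma_SV - gamma_SL) / gamma_LV
cos(theta) = (45.1 - 16.2) / 57.5
cos(theta) = 0.502609
theta = arccos(0.502609) = 59.83 degrees

59.83


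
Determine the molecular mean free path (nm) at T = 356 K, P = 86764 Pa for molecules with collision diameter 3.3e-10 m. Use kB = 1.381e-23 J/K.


Mean free path: lambda = kB*T / (sqrt(2) * pi * d^2 * P)
lambda = 1.381e-23 * 356 / (sqrt(2) * pi * (3.3e-10)^2 * 86764)
lambda = 1.17115e-07 m
lambda = 117.11 nm

117.11


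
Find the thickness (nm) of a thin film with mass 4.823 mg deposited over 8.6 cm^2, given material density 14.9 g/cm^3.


Convert: m = 4.823 mg = 4.8230e-06 kg, A = 8.6 cm^2 = 8.6000e-04 m^2, rho = 14.9 g/cm^3 = 14900 kg/m^3
t = m / (A * rho)
t = 4.8230e-06 / (8.6000e-04 * 14900)
t = 3.7639e-07 m = 376.4 nm

376.4


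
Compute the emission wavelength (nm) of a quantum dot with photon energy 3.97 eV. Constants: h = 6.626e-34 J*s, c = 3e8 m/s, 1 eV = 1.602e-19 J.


Convert energy: E = 3.97 eV = 3.97 * 1.602e-19 = 6.35994e-19 J
lambda = h*c / E = 6.626e-34 * 3e8 / 6.35994e-19
lambda = 3.1255e-07 m = 312.6 nm

312.6


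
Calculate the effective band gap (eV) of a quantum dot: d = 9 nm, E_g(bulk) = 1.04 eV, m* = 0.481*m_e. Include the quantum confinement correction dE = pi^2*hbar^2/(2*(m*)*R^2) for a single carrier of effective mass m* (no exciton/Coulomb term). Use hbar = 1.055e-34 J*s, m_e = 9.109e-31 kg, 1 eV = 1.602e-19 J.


Radius R = 9/2 nm = 4.5e-09 m
Confinement energy dE = pi^2 * hbar^2 / (2 * m_eff * m_e * R^2)
dE = pi^2 * (1.055e-34)^2 / (2 * 0.481 * 9.109e-31 * (4.5e-09)^2) J, divided by 1.602e-19 J/eV
dE = 0.0386 eV
Total band gap = E_g(bulk) + dE = 1.04 + 0.0386 = 1.0786 eV

1.0786


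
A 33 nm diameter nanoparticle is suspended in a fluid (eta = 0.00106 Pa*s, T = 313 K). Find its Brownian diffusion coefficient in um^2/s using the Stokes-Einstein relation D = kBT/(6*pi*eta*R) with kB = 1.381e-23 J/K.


Radius R = 33/2 = 16.5 nm = 1.65e-08 m
D = kB*T / (6*pi*eta*R)
D = 1.381e-23 * 313 / (6 * pi * 0.00106 * 1.65e-08)
D = 1.31113e-11 m^2/s = 13.111 um^2/s

13.111


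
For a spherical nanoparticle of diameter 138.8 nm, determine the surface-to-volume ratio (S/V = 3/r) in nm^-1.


Radius r = 138.8/2 = 69.4 nm
S/V = 3 / r = 3 / 69.4
S/V = 0.0432 nm^-1

0.0432


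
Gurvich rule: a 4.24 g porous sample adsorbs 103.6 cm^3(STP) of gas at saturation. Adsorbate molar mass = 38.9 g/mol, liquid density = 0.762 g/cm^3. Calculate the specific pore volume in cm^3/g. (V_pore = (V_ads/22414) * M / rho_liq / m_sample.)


Moles adsorbed n = V_ads / 22414 = 103.6 / 22414 = 4.622111e-03 mol
Liquid volume V_liq = n * M / rho_liq = 4.622111e-03 * 38.9 / 0.762 = 0.23596 cm^3
Specific pore volume V_pore = V_liq / m_sample = 0.23596 / 4.24
V_pore = 0.0557 cm^3/g

0.0557


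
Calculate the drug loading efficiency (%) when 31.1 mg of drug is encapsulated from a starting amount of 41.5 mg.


Drug loading efficiency = (drug loaded / drug initial) * 100
DLE = 31.1 / 41.5 * 100
DLE = 0.7494 * 100
DLE = 74.94%

74.94


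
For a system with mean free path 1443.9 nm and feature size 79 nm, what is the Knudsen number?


Knudsen number Kn = lambda / L
Kn = 1443.9 / 79
Kn = 18.2772

18.2772


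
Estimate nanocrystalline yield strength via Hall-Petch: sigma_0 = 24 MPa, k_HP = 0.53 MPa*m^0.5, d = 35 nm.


d = 35 nm = 3.5e-08 m
sqrt(d) = 0.0001870829
Hall-Petch contribution = k / sqrt(d) = 0.53 / 0.0001870829 = 2833.0 MPa
sigma = sigma_0 + k/sqrt(d) = 24 + 2833.0 = 2857.0 MPa

2857.0


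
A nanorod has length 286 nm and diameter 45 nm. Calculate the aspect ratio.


Aspect ratio AR = length / diameter
AR = 286 / 45
AR = 6.36

6.36


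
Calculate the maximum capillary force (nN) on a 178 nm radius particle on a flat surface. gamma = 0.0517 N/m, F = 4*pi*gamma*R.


Convert radius: R = 178 nm = 1.78e-07 m
F = 4 * pi * gamma * R
F = 4 * pi * 0.0517 * 1.78e-07
F = 1.15643e-07 N = 115.6433 nN

115.6433


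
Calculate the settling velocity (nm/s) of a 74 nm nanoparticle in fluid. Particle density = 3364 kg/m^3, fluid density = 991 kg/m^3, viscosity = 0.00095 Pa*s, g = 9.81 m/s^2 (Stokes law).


Radius R = 74/2 nm = 3.7e-08 m
Density difference = 3364 - 991 = 2373 kg/m^3
v = 2 * R^2 * (rho_p - rho_f) * g / (9 * eta)
v = 2 * (3.7e-08)^2 * 2373 * 9.81 / (9 * 0.00095)
v = 7.45477e-09 m/s = 7.4548 nm/s

7.4548


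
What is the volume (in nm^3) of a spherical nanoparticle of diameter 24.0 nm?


Radius r = 24.0/2 = 12 nm
Volume V = (4/3) * pi * r^3
V = (4/3) * pi * (12)^3
V = 7238.23 nm^3

7238.23


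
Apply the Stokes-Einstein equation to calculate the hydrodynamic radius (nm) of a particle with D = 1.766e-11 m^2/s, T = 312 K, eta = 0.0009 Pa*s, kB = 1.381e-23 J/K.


Stokes-Einstein: R = kB*T / (6*pi*eta*D)
R = 1.381e-23 * 312 / (6 * pi * 0.0009 * 1.766e-11)
R = 1.43818e-08 m = 14.38 nm

14.38


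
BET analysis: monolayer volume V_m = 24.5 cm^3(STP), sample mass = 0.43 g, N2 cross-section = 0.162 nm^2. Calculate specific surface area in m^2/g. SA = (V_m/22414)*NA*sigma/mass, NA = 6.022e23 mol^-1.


Number of moles in monolayer = V_m / 22414 = 24.5 / 22414 = 0.00109307
Number of molecules = moles * NA = 0.00109307 * 6.022e23
SA = molecules * sigma / mass
SA = (24.5 / 22414) * 6.022e23 * 0.162e-18 / 0.43
SA = 248.0 m^2/g

248.0


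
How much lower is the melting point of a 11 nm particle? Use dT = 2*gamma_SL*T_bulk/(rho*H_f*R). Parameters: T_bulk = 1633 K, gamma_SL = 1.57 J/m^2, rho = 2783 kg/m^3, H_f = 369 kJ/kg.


Radius R = 11/2 = 5.5 nm = 5.5e-09 m
Convert H_f = 369 kJ/kg = 369000 J/kg
dT = 2 * gamma_SL * T_bulk / (rho * H_f * R)
dT = 2 * 1.57 * 1633 / (2783 * 369000 * 5.5e-09)
dT = 907.8 K

907.8


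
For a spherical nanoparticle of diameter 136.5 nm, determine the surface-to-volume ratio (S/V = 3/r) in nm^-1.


Radius r = 136.5/2 = 68.25 nm
S/V = 3 / r = 3 / 68.25
S/V = 0.044 nm^-1

0.044


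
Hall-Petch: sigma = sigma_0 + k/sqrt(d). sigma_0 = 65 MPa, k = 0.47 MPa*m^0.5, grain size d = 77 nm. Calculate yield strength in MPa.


d = 77 nm = 7.7e-08 m
sqrt(d) = 0.0002774887
Hall-Petch contribution = k / sqrt(d) = 0.47 / 0.0002774887 = 1693.8 MPa
sigma = sigma_0 + k/sqrt(d) = 65 + 1693.8 = 1758.8 MPa

1758.8


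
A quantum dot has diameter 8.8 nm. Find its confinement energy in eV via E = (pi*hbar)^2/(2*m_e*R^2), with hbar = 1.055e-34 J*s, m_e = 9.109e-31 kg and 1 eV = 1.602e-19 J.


Radius R = 8.8/2 = 4.4 nm = 4.4e-09 m
E = (pi * 1.055e-34)^2 / (2 * 9.109e-31 * (4.4e-09)^2)
E(J) = 3.11457e-21
E = E(J) / 1.602e-19 = 0.0194 eV

0.0194


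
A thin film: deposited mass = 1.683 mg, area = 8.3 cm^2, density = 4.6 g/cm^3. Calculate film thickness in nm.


Convert: m = 1.683 mg = 1.6830e-06 kg, A = 8.3 cm^2 = 8.3000e-04 m^2, rho = 4.6 g/cm^3 = 4600 kg/m^3
t = m / (A * rho)
t = 1.6830e-06 / (8.3000e-04 * 4600)
t = 4.4081e-07 m = 440.8 nm

440.8


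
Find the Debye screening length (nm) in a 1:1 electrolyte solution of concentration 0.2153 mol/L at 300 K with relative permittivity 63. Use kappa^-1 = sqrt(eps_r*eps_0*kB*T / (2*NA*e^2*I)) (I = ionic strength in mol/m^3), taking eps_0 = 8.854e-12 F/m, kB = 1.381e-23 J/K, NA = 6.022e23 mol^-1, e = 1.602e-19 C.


Ionic strength I = 0.2153 * 1^2 * 1000 = 215.3 mol/m^3
kappa^-1 = sqrt(63 * 8.854e-12 * 1.381e-23 * 300 / (2 * 6.022e23 * (1.602e-19)^2 * 215.3))
kappa^-1 = 0.589 nm

0.589


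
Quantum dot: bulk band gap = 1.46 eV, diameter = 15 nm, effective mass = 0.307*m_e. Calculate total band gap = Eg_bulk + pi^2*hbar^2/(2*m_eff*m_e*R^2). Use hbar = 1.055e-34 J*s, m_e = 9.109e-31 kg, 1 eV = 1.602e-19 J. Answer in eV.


Radius R = 15/2 nm = 7.5e-09 m
Confinement energy dE = pi^2 * hbar^2 / (2 * m_eff * m_e * R^2)
dE = pi^2 * (1.055e-34)^2 / (2 * 0.307 * 9.109e-31 * (7.5e-09)^2) J, divided by 1.602e-19 J/eV
dE = 0.0218 eV
Total band gap = E_g(bulk) + dE = 1.46 + 0.0218 = 1.4818 eV

1.4818


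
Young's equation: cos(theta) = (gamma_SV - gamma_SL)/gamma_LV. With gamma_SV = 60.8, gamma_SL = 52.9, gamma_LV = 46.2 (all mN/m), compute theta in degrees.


cos(theta) = (gamma_SV - gamma_SL) / gamma_LV
cos(theta) = (60.8 - 52.9) / 46.2
cos(theta) = 0.170996
theta = arccos(0.170996) = 80.15 degrees

80.15


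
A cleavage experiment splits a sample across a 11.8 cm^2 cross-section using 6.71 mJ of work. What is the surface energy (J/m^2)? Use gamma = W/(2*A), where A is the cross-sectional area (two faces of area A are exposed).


Convert: A = 11.8 cm^2 = 0.00118 m^2, W = 6.71 mJ = 0.00671 J
Cleaving exposes two faces of area A, so total new surface = 2*A and gamma = W / (2*A)
gamma = 0.00671 / (2 * 0.00118)
gamma = 2.843 J/m^2

2.843


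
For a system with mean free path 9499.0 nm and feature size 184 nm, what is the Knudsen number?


Knudsen number Kn = lambda / L
Kn = 9499.0 / 184
Kn = 51.625

51.625


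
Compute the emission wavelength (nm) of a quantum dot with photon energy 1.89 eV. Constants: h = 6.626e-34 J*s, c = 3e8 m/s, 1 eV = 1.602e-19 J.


Convert energy: E = 1.89 eV = 1.89 * 1.602e-19 = 3.02778e-19 J
lambda = h*c / E = 6.626e-34 * 3e8 / 3.02778e-19
lambda = 6.56521e-07 m = 656.5 nm

656.5


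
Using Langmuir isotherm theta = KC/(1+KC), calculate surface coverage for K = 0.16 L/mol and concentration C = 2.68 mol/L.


Langmuir isotherm: theta = K*C / (1 + K*C)
K*C = 0.16 * 2.68 = 0.4288
theta = 0.4288 / (1 + 0.4288) = 0.4288 / 1.4288
theta = 0.3001

0.3001


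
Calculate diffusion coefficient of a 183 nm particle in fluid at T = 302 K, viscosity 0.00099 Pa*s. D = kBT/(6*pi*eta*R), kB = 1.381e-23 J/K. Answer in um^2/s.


Radius R = 183/2 = 91.5 nm = 9.15e-08 m
D = kB*T / (6*pi*eta*R)
D = 1.381e-23 * 302 / (6 * pi * 0.00099 * 9.15e-08)
D = 2.44255e-12 m^2/s = 2.443 um^2/s

2.443


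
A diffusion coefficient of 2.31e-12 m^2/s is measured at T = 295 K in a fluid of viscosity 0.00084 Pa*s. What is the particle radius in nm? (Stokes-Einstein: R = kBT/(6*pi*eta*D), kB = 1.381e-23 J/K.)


Stokes-Einstein: R = kB*T / (6*pi*eta*D)
R = 1.381e-23 * 295 / (6 * pi * 0.00084 * 2.31e-12)
R = 1.11384e-07 m = 111.38 nm

111.38


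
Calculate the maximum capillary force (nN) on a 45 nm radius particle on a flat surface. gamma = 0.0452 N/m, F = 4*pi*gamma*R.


Convert radius: R = 45 nm = 4.5e-08 m
F = 4 * pi * gamma * R
F = 4 * pi * 0.0452 * 4.5e-08
F = 2.556e-08 N = 25.56 nN

25.56


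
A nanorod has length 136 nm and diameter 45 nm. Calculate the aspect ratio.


Aspect ratio AR = length / diameter
AR = 136 / 45
AR = 3.02

3.02


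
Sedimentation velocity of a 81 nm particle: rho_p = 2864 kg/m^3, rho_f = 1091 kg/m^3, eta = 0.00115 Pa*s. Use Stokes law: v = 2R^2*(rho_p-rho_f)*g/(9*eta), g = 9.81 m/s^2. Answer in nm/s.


Radius R = 81/2 nm = 4.05e-08 m
Density difference = 2864 - 1091 = 1773 kg/m^3
v = 2 * R^2 * (rho_p - rho_f) * g / (9 * eta)
v = 2 * (4.05e-08)^2 * 1773 * 9.81 / (9 * 0.00115)
v = 5.51287e-09 m/s = 5.5129 nm/s

5.5129


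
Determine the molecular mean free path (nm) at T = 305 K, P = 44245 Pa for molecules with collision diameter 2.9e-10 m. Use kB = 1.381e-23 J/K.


Mean free path: lambda = kB*T / (sqrt(2) * pi * d^2 * P)
lambda = 1.381e-23 * 305 / (sqrt(2) * pi * (2.9e-10)^2 * 44245)
lambda = 2.54782e-07 m
lambda = 254.78 nm

254.78


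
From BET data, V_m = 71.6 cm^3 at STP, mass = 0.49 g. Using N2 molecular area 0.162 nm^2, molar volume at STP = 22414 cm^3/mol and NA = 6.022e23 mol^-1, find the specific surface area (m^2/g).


Number of moles in monolayer = V_m / 22414 = 71.6 / 22414 = 0.00319443
Number of molecules = moles * NA = 0.00319443 * 6.022e23
SA = molecules * sigma / mass
SA = (71.6 / 22414) * 6.022e23 * 0.162e-18 / 0.49
SA = 636.0 m^2/g

636.0


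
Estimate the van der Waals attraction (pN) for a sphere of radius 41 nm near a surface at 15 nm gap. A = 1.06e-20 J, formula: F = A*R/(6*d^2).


Convert to SI: R = 41 nm = 4.1e-08 m, d = 15 nm = 1.5e-08 m
F = A * R / (6 * d^2)
F = 1.06e-20 * 4.1e-08 / (6 * (1.5e-08)^2)
F = 3.21926e-13 N = 0.322 pN

0.322


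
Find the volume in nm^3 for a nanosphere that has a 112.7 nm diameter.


Radius r = 112.7/2 = 56.35 nm
Volume V = (4/3) * pi * r^3
V = (4/3) * pi * (56.35)^3
V = 749497.81 nm^3

749497.81


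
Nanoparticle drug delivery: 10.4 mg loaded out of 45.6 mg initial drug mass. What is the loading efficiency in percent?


Drug loading efficiency = (drug loaded / drug initial) * 100
DLE = 10.4 / 45.6 * 100
DLE = 0.2281 * 100
DLE = 22.81%

22.81


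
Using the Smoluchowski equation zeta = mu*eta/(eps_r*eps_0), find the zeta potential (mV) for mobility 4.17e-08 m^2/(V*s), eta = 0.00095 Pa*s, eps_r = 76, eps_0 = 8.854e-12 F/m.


Smoluchowski equation: zeta = mu * eta / (eps_r * eps_0)
zeta = 4.17e-08 * 0.00095 / (76 * 8.854e-12)
zeta = 0.058872 V = 58.87 mV

58.87


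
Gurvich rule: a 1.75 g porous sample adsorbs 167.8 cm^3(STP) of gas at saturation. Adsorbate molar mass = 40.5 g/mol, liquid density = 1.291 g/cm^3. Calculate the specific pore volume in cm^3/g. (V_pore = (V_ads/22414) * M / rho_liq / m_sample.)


Moles adsorbed n = V_ads / 22414 = 167.8 / 22414 = 7.486392e-03 mol
Liquid volume V_liq = n * M / rho_liq = 7.486392e-03 * 40.5 / 1.291 = 0.23486 cm^3
Specific pore volume V_pore = V_liq / m_sample = 0.23486 / 1.75
V_pore = 0.1342 cm^3/g

0.1342


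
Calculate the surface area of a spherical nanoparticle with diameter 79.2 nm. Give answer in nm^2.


Radius r = 79.2/2 = 39.6 nm
Surface area SA = 4 * pi * r^2
SA = 4 * pi * (39.6)^2
SA = 19706.08 nm^2

19706.08


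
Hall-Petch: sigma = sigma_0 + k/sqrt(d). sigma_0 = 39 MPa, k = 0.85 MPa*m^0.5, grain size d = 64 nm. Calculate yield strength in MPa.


d = 64 nm = 6.4e-08 m
sqrt(d) = 0.0002529822
Hall-Petch contribution = k / sqrt(d) = 0.85 / 0.0002529822 = 3359.9 MPa
sigma = sigma_0 + k/sqrt(d) = 39 + 3359.9 = 3398.9 MPa

3398.9


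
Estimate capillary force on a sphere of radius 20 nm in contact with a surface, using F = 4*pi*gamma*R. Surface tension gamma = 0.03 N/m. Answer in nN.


Convert radius: R = 20 nm = 2e-08 m
F = 4 * pi * gamma * R
F = 4 * pi * 0.03 * 2e-08
F = 7.53982e-09 N = 7.5398 nN

7.5398


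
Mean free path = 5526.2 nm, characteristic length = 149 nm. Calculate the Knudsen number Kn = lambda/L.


Knudsen number Kn = lambda / L
Kn = 5526.2 / 149
Kn = 37.0886

37.0886


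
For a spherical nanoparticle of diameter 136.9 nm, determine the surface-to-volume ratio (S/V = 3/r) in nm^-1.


Radius r = 136.9/2 = 68.45 nm
S/V = 3 / r = 3 / 68.45
S/V = 0.0438 nm^-1

0.0438


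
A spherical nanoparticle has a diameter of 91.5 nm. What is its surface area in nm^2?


Radius r = 91.5/2 = 45.75 nm
Surface area SA = 4 * pi * r^2
SA = 4 * pi * (45.75)^2
SA = 26302.2 nm^2

26302.2


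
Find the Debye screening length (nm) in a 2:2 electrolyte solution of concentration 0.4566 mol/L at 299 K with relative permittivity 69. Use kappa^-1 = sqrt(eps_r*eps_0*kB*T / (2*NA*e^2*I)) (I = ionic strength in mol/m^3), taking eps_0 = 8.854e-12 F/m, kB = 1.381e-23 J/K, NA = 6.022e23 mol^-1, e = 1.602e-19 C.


Ionic strength I = 0.4566 * 2^2 * 1000 = 1826.4 mol/m^3
kappa^-1 = sqrt(69 * 8.854e-12 * 1.381e-23 * 299 / (2 * 6.022e23 * (1.602e-19)^2 * 1826.4))
kappa^-1 = 0.211 nm

0.211


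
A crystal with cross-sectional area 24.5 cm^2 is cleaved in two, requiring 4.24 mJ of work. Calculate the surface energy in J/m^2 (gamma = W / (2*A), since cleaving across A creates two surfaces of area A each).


Convert: A = 24.5 cm^2 = 0.00245 m^2, W = 4.24 mJ = 0.00424 J
Cleaving exposes two faces of area A, so total new surface = 2*A and gamma = W / (2*A)
gamma = 0.00424 / (2 * 0.00245)
gamma = 0.865 J/m^2

0.865


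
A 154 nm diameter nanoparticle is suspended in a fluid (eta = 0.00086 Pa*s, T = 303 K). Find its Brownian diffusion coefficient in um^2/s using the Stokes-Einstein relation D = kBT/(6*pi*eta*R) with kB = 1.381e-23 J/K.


Radius R = 154/2 = 77 nm = 7.7e-08 m
D = kB*T / (6*pi*eta*R)
D = 1.381e-23 * 303 / (6 * pi * 0.00086 * 7.7e-08)
D = 3.35232e-12 m^2/s = 3.352 um^2/s

3.352


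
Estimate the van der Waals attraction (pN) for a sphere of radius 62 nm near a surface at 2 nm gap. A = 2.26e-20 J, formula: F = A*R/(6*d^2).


Convert to SI: R = 62 nm = 6.2e-08 m, d = 2 nm = 2e-09 m
F = A * R / (6 * d^2)
F = 2.26e-20 * 6.2e-08 / (6 * (2e-09)^2)
F = 5.83833e-11 N = 58.383 pN

58.383


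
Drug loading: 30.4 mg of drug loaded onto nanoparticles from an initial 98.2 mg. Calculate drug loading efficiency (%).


Drug loading efficiency = (drug loaded / drug initial) * 100
DLE = 30.4 / 98.2 * 100
DLE = 0.3096 * 100
DLE = 30.96%

30.96


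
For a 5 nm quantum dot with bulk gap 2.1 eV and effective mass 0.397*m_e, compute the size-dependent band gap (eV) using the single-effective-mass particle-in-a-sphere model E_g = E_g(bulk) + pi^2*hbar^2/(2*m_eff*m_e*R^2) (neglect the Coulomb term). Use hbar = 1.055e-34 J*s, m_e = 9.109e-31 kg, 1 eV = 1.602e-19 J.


Radius R = 5/2 nm = 2.5e-09 m
Confinement energy dE = pi^2 * hbar^2 / (2 * m_eff * m_e * R^2)
dE = pi^2 * (1.055e-34)^2 / (2 * 0.397 * 9.109e-31 * (2.5e-09)^2) J, divided by 1.602e-19 J/eV
dE = 0.1517 eV
Total band gap = E_g(bulk) + dE = 2.1 + 0.1517 = 2.2517 eV

2.2517


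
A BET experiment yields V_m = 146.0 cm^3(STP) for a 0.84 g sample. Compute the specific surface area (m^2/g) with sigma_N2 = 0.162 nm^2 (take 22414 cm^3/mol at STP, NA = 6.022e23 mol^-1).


Number of moles in monolayer = V_m / 22414 = 146.0 / 22414 = 0.00651379
Number of molecules = moles * NA = 0.00651379 * 6.022e23
SA = molecules * sigma / mass
SA = (146.0 / 22414) * 6.022e23 * 0.162e-18 / 0.84
SA = 756.5 m^2/g

756.5


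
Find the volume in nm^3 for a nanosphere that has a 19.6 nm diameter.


Radius r = 19.6/2 = 9.8 nm
Volume V = (4/3) * pi * r^3
V = (4/3) * pi * (9.8)^3
V = 3942.46 nm^3

3942.46


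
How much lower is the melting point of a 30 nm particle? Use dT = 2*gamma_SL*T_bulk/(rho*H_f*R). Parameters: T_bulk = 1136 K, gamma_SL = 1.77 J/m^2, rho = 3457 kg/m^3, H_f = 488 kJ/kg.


Radius R = 30/2 = 15 nm = 1.5e-08 m
Convert H_f = 488 kJ/kg = 488000 J/kg
dT = 2 * gamma_SL * T_bulk / (rho * H_f * R)
dT = 2 * 1.77 * 1136 / (3457 * 488000 * 1.5e-08)
dT = 158.9 K

158.9


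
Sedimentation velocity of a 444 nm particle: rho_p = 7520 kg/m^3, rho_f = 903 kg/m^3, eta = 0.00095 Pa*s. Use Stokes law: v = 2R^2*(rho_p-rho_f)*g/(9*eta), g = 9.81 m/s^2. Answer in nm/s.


Radius R = 444/2 nm = 2.22e-07 m
Density difference = 7520 - 903 = 6617 kg/m^3
v = 2 * R^2 * (rho_p - rho_f) * g / (9 * eta)
v = 2 * (2.22e-07)^2 * 6617 * 9.81 / (9 * 0.00095)
v = 7.48342e-07 m/s = 748.3417 nm/s

748.3417


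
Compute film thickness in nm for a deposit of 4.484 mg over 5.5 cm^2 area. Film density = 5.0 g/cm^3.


Convert: m = 4.484 mg = 4.4840e-06 kg, A = 5.5 cm^2 = 5.5000e-04 m^2, rho = 5.0 g/cm^3 = 5000 kg/m^3
t = m / (A * rho)
t = 4.4840e-06 / (5.5000e-04 * 5000)
t = 1.6305e-06 m = 1630.5 nm

1630.5


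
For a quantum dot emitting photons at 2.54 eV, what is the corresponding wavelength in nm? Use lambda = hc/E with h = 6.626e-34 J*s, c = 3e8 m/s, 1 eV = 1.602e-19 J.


Convert energy: E = 2.54 eV = 2.54 * 1.602e-19 = 4.06908e-19 J
lambda = h*c / E = 6.626e-34 * 3e8 / 4.06908e-19
lambda = 4.88513e-07 m = 488.5 nm

488.5


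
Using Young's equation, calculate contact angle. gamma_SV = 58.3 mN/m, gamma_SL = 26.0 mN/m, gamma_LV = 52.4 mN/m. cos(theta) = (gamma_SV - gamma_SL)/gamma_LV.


cos(theta) = (gamma_SV - gamma_SL) / gamma_LV
cos(theta) = (58.3 - 26.0) / 52.4
cos(theta) = 0.616412
theta = arccos(0.616412) = 51.95 degrees

51.95


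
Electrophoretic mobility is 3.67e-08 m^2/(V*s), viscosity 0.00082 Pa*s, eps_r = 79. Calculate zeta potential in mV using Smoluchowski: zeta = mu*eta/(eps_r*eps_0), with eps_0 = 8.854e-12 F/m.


Smoluchowski equation: zeta = mu * eta / (eps_r * eps_0)
zeta = 3.67e-08 * 0.00082 / (79 * 8.854e-12)
zeta = 0.043024 V = 43.02 mV

43.02


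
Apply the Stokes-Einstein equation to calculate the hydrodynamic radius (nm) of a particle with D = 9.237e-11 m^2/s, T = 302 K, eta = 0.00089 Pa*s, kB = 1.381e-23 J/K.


Stokes-Einstein: R = kB*T / (6*pi*eta*D)
R = 1.381e-23 * 302 / (6 * pi * 0.00089 * 9.237e-11)
R = 2.6914e-09 m = 2.69 nm

2.69


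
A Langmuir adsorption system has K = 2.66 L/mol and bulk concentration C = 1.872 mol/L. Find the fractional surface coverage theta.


Langmuir isotherm: theta = K*C / (1 + K*C)
K*C = 2.66 * 1.872 = 4.97952
theta = 4.97952 / (1 + 4.97952) = 4.97952 / 5.97952
theta = 0.8328

0.8328


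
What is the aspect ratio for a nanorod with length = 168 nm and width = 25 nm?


Aspect ratio AR = length / diameter
AR = 168 / 25
AR = 6.72

6.72


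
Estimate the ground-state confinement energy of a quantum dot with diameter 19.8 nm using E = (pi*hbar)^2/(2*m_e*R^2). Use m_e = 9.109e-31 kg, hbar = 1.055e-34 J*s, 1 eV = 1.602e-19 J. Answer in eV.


Radius R = 19.8/2 = 9.9 nm = 9.9e-09 m
E = (pi * 1.055e-34)^2 / (2 * 9.109e-31 * (9.9e-09)^2)
E(J) = 6.15224e-22
E = E(J) / 1.602e-19 = 0.0038 eV

0.0038


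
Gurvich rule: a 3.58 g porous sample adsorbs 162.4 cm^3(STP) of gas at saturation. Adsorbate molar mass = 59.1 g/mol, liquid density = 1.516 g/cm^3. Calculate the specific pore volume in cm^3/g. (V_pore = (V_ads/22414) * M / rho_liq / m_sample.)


Moles adsorbed n = V_ads / 22414 = 162.4 / 22414 = 7.245472e-03 mol
Liquid volume V_liq = n * M / rho_liq = 7.245472e-03 * 59.1 / 1.516 = 0.28246 cm^3
Specific pore volume V_pore = V_liq / m_sample = 0.28246 / 3.58
V_pore = 0.0789 cm^3/g

0.0789


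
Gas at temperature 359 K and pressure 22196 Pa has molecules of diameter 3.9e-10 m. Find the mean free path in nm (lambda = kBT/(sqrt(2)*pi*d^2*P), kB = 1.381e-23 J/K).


Mean free path: lambda = kB*T / (sqrt(2) * pi * d^2 * P)
lambda = 1.381e-23 * 359 / (sqrt(2) * pi * (3.9e-10)^2 * 22196)
lambda = 3.30536e-07 m
lambda = 330.54 nm

330.54


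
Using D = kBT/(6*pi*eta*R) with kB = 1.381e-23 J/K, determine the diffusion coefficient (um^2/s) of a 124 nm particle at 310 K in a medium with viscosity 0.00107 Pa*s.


Radius R = 124/2 = 62 nm = 6.2e-08 m
D = kB*T / (6*pi*eta*R)
D = 1.381e-23 * 310 / (6 * pi * 0.00107 * 6.2e-08)
D = 3.42357e-12 m^2/s = 3.424 um^2/s

3.424


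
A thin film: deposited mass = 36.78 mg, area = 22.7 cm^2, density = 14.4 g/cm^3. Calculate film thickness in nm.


Convert: m = 36.78 mg = 3.6780e-05 kg, A = 22.7 cm^2 = 2.2700e-03 m^2, rho = 14.4 g/cm^3 = 14400 kg/m^3
t = m / (A * rho)
t = 3.6780e-05 / (2.2700e-03 * 14400)
t = 1.1252e-06 m = 1125.2 nm

1125.2


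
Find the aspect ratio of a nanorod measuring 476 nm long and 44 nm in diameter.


Aspect ratio AR = length / diameter
AR = 476 / 44
AR = 10.82

10.82


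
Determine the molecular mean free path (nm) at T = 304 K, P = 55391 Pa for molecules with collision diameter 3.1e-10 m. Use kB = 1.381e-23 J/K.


Mean free path: lambda = kB*T / (sqrt(2) * pi * d^2 * P)
lambda = 1.381e-23 * 304 / (sqrt(2) * pi * (3.1e-10)^2 * 55391)
lambda = 1.77517e-07 m
lambda = 177.52 nm

177.52


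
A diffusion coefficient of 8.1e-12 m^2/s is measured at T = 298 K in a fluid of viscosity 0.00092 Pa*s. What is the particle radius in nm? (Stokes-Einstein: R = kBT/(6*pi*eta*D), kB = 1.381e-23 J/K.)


Stokes-Einstein: R = kB*T / (6*pi*eta*D)
R = 1.381e-23 * 298 / (6 * pi * 0.00092 * 8.1e-12)
R = 2.92979e-08 m = 29.3 nm

29.3


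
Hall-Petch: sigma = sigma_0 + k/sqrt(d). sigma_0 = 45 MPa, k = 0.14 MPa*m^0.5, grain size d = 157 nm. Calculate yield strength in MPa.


d = 157 nm = 1.57e-07 m
sqrt(d) = 0.0003962323
Hall-Petch contribution = k / sqrt(d) = 0.14 / 0.0003962323 = 353.3 MPa
sigma = sigma_0 + k/sqrt(d) = 45 + 353.3 = 398.3 MPa

398.3


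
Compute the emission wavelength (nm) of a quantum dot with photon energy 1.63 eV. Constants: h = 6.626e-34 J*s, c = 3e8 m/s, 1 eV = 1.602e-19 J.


Convert energy: E = 1.63 eV = 1.63 * 1.602e-19 = 2.61126e-19 J
lambda = h*c / E = 6.626e-34 * 3e8 / 2.61126e-19
lambda = 7.61242e-07 m = 761.2 nm

761.2


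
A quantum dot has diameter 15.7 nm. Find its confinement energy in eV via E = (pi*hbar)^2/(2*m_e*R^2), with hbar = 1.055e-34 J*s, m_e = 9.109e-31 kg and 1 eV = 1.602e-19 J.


Radius R = 15.7/2 = 7.85 nm = 7.85e-09 m
E = (pi * 1.055e-34)^2 / (2 * 9.109e-31 * (7.85e-09)^2)
E(J) = 9.78509e-22
E = E(J) / 1.602e-19 = 0.0061 eV

0.0061


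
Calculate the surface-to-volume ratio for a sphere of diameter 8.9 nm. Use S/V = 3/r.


Radius r = 8.9/2 = 4.45 nm
S/V = 3 / r = 3 / 4.45
S/V = 0.6742 nm^-1

0.6742


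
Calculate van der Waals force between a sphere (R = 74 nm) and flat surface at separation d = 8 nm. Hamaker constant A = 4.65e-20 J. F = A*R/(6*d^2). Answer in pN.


Convert to SI: R = 74 nm = 7.4e-08 m, d = 8 nm = 8e-09 m
F = A * R / (6 * d^2)
F = 4.65e-20 * 7.4e-08 / (6 * (8e-09)^2)
F = 8.96094e-12 N = 8.961 pN

8.961


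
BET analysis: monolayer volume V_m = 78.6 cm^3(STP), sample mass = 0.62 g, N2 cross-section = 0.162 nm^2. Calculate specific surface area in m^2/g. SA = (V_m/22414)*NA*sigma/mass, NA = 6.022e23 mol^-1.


Number of moles in monolayer = V_m / 22414 = 78.6 / 22414 = 0.00350674
Number of molecules = moles * NA = 0.00350674 * 6.022e23
SA = molecules * sigma / mass
SA = (78.6 / 22414) * 6.022e23 * 0.162e-18 / 0.62
SA = 551.8 m^2/g

551.8


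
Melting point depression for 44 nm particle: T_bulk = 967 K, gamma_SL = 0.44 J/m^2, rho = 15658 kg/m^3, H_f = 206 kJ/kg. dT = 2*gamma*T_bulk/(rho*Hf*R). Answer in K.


Radius R = 44/2 = 22 nm = 2.2e-08 m
Convert H_f = 206 kJ/kg = 206000 J/kg
dT = 2 * gamma_SL * T_bulk / (rho * H_f * R)
dT = 2 * 0.44 * 967 / (15658 * 206000 * 2.2e-08)
dT = 12.0 K

12.0


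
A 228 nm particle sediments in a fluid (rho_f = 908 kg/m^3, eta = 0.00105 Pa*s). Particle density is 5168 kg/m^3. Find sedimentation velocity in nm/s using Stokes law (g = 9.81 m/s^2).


Radius R = 228/2 nm = 1.14e-07 m
Density difference = 5168 - 908 = 4260 kg/m^3
v = 2 * R^2 * (rho_p - rho_f) * g / (9 * eta)
v = 2 * (1.14e-07)^2 * 4260 * 9.81 / (9 * 0.00105)
v = 1.14944e-07 m/s = 114.9441 nm/s

114.9441


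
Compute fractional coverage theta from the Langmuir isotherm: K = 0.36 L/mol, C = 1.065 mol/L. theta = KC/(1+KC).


Langmuir isotherm: theta = K*C / (1 + K*C)
K*C = 0.36 * 1.065 = 0.3834
theta = 0.3834 / (1 + 0.3834) = 0.3834 / 1.3834
theta = 0.2771

0.2771


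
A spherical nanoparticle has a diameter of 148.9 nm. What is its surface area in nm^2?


Radius r = 148.9/2 = 74.45 nm
Surface area SA = 4 * pi * r^2
SA = 4 * pi * (74.45)^2
SA = 69652.91 nm^2

69652.91


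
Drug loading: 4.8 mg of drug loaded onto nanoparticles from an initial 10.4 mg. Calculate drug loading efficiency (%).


Drug loading efficiency = (drug loaded / drug initial) * 100
DLE = 4.8 / 10.4 * 100
DLE = 0.4615 * 100
DLE = 46.15%

46.15


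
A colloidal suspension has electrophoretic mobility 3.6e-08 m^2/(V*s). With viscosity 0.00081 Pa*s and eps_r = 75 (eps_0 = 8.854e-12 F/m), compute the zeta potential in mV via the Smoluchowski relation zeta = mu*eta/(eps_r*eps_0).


Smoluchowski equation: zeta = mu * eta / (eps_r * eps_0)
zeta = 3.6e-08 * 0.00081 / (75 * 8.854e-12)
zeta = 0.043912 V = 43.91 mV

43.91


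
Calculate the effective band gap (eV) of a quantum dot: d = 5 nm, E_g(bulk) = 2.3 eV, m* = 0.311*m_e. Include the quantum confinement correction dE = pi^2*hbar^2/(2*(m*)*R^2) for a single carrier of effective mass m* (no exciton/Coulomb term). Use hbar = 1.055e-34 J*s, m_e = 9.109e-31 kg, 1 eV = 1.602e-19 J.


Radius R = 5/2 nm = 2.5e-09 m
Confinement energy dE = pi^2 * hbar^2 / (2 * m_eff * m_e * R^2)
dE = pi^2 * (1.055e-34)^2 / (2 * 0.311 * 9.109e-31 * (2.5e-09)^2) J, divided by 1.602e-19 J/eV
dE = 0.1936 eV
Total band gap = E_g(bulk) + dE = 2.3 + 0.1936 = 2.4936 eV

2.4936
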